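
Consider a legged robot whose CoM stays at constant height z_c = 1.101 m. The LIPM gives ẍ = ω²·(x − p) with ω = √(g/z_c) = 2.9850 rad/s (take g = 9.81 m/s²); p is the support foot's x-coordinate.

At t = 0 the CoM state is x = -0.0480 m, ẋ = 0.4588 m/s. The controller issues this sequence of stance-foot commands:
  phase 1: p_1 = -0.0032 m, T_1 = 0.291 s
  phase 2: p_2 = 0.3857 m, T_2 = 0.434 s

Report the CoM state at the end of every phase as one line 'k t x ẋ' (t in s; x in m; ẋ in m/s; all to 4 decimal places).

phase 1: p=-0.0032, T=0.291, ωT=0.868635, cosh=1.401589, sinh=0.982066; start (x,ẋ)=(-0.048000, 0.458800) → end (x,ẋ)=(0.084954, 0.511720)
phase 2: p=0.3857, T=0.434, ωT=1.295490, cosh=1.963275, sinh=1.689511; start (x,ẋ)=(0.084954, 0.511720) → end (x,ẋ)=(0.084887, -0.512073)

1 0.2910 0.0850 0.5117
2 0.7250 0.0849 -0.5121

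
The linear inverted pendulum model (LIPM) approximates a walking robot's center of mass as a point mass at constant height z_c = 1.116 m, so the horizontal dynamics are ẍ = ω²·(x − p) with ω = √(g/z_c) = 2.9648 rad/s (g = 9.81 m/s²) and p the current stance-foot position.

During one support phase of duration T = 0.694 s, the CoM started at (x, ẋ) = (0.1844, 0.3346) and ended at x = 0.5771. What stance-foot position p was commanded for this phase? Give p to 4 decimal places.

p = 0.1984

ωT = 2.9648·0.694 = 2.057571; cosh(ωT) = 3.977350, sinh(ωT) = 3.849586
x(T) = p + (x₀−p)·cosh(ωT) + (ẋ₀/ω)·sinh(ωT) ⇒ p·(1 − cosh) = x(T) − x₀·cosh − (ẋ₀/ω)·sinh
numerator   = 0.5771 − (0.1844)·3.977350 − (0.3346/2.9648)·3.849586 = -0.590778
denominator = 1 − 3.977350 = -2.977350
p = -0.590778 / -2.977350 = 0.1984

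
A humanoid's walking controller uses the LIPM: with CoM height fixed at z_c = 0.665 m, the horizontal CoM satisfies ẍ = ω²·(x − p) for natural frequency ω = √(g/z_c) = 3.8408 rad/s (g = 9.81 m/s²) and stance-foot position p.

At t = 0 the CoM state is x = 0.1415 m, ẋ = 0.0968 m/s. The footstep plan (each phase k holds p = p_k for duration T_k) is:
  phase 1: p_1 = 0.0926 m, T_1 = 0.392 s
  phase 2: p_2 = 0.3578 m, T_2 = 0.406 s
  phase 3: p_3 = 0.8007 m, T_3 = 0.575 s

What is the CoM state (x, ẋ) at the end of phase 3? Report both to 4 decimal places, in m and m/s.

phase 1: p=0.0926, T=0.392, ωT=1.505594, cosh=2.364357, sinh=2.142471; start (x,ẋ)=(0.141500, 0.096800) → end (x,ẋ)=(0.262214, 0.631258)
phase 2: p=0.3578, T=0.406, ωT=1.559365, cosh=2.483034, sinh=2.272765; start (x,ẋ)=(0.262214, 0.631258) → end (x,ẋ)=(0.493999, 0.733043)
phase 3: p=0.8007, T=0.575, ωT=2.208460, cosh=4.605779, sinh=4.495910; start (x,ẋ)=(0.493999, 0.733043) → end (x,ẋ)=(0.246177, -1.919849)

x = 0.2462, ẋ = -1.9198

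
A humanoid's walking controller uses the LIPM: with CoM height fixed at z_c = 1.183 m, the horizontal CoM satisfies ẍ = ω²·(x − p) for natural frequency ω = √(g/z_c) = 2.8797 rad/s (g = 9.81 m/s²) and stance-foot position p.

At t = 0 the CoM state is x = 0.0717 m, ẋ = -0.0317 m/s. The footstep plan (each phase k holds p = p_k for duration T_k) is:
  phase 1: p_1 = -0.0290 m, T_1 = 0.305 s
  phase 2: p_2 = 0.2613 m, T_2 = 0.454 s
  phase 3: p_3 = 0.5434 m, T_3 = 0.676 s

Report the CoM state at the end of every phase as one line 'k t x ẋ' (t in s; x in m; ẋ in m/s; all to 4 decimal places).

phase 1: p=-0.0290, T=0.305, ωT=0.878309, cosh=1.411155, sinh=0.995670; start (x,ẋ)=(0.071700, -0.031700) → end (x,ẋ)=(0.102143, 0.243997)
phase 2: p=0.2613, T=0.454, ωT=1.307384, cosh=1.983509, sinh=1.712982; start (x,ẋ)=(0.102143, 0.243997) → end (x,ẋ)=(0.090751, -0.301133)
phase 3: p=0.5434, T=0.676, ωT=1.946677, cosh=3.574060, sinh=3.431312; start (x,ẋ)=(0.090751, -0.301133) → end (x,ẋ)=(-1.433209, -5.548956)

1 0.3050 0.1021 0.2440
2 0.7590 0.0908 -0.3011
3 1.4350 -1.4332 -5.5490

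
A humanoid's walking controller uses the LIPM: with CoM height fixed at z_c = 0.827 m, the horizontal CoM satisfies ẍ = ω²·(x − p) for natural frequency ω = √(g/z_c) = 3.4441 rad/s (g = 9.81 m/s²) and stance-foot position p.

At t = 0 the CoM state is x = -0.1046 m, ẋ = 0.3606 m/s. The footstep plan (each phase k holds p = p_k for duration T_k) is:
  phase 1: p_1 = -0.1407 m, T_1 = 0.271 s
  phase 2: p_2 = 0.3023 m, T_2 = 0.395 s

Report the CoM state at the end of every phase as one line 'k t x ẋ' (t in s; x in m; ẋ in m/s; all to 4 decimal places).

phase 1: p=-0.1407, T=0.271, ωT=0.933351, cosh=1.468125, sinh=1.074892; start (x,ẋ)=(-0.104600, 0.360600) → end (x,ẋ)=(0.024841, 0.663049)
phase 2: p=0.3023, T=0.395, ωT=1.360420, cosh=2.077191, sinh=1.820637; start (x,ẋ)=(0.024841, 0.663049) → end (x,ẋ)=(0.076470, -0.362513)

1 0.2710 0.0248 0.6630
2 0.6660 0.0765 -0.3625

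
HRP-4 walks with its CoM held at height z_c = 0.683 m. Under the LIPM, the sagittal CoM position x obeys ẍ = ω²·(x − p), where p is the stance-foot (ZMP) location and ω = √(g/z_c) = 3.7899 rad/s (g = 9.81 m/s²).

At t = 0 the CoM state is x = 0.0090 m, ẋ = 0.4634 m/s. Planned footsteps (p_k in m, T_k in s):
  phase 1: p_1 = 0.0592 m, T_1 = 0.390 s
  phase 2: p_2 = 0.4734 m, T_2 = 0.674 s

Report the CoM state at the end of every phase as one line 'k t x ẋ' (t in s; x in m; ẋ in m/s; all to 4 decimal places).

phase 1: p=0.0592, T=0.390, ωT=1.478061, cosh=2.306258, sinh=2.078178; start (x,ẋ)=(0.009000, 0.463400) → end (x,ẋ)=(0.197530, 0.673340)
phase 2: p=0.4734, T=0.674, ωT=2.554393, cosh=6.470612, sinh=6.392872; start (x,ẋ)=(0.197530, 0.673340) → end (x,ẋ)=(-0.175848, -2.326960)

1 0.3900 0.1975 0.6733
2 1.0640 -0.1758 -2.3270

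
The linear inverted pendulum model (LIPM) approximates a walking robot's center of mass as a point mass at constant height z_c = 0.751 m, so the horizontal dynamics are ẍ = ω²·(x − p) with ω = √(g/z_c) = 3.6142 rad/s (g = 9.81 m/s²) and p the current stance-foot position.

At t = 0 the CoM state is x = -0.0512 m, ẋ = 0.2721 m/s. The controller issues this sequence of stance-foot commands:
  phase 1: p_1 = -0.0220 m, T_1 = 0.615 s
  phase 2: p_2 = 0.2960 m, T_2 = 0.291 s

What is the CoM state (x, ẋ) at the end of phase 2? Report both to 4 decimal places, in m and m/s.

phase 1: p=-0.0220, T=0.615, ωT=2.222733, cosh=4.670421, sinh=4.562108; start (x,ẋ)=(-0.051200, 0.272100) → end (x,ẋ)=(0.185088, 0.789361)
phase 2: p=0.2960, T=0.291, ωT=1.051732, cosh=1.605969, sinh=1.256637; start (x,ẋ)=(0.185088, 0.789361) → end (x,ẋ)=(0.392336, 0.763957)

x = 0.3923, ẋ = 0.7640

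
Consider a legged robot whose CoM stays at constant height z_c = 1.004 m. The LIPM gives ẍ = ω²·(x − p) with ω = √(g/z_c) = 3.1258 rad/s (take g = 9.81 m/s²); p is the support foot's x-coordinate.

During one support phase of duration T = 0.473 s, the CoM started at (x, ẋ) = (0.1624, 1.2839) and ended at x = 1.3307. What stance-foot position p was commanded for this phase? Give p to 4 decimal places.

p = -0.0780

ωT = 3.1258·0.473 = 1.478503; cosh(ωT) = 2.307177, sinh(ωT) = 2.079199
x(T) = p + (x₀−p)·cosh(ωT) + (ẋ₀/ω)·sinh(ωT) ⇒ p·(1 − cosh) = x(T) − x₀·cosh − (ẋ₀/ω)·sinh
numerator   = 1.3307 − (0.1624)·2.307177 − (1.2839/3.1258)·2.079199 = 0.101998
denominator = 1 − 2.307177 = -1.307177
p = 0.101998 / -1.307177 = -0.0780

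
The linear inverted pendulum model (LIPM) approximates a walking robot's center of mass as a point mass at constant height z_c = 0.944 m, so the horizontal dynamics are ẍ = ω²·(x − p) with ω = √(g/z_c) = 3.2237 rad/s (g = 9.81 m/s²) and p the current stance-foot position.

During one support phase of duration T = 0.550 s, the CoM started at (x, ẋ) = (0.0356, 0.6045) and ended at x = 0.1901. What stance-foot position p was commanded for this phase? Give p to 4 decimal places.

ωT = 3.2237·0.550 = 1.773035; cosh(ωT) = 3.029258, sinh(ωT) = 2.859441
x(T) = p + (x₀−p)·cosh(ωT) + (ẋ₀/ω)·sinh(ωT) ⇒ p·(1 − cosh) = x(T) − x₀·cosh − (ẋ₀/ω)·sinh
numerator   = 0.1901 − (0.0356)·3.029258 − (0.6045/3.2237)·2.859441 = -0.453937
denominator = 1 − 3.029258 = -2.029258
p = -0.453937 / -2.029258 = 0.2237

p = 0.2237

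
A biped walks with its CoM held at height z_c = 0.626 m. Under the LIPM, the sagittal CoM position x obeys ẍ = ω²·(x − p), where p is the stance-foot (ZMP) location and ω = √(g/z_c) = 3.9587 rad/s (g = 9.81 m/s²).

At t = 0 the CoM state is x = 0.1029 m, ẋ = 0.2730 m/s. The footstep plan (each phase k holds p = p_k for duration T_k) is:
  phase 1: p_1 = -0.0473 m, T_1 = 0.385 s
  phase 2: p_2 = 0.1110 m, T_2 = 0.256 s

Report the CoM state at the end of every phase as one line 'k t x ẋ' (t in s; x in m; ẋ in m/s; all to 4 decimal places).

1 0.3850 0.4646 1.9565
2 0.6410 1.2534 4.7246

phase 1: p=-0.0473, T=0.385, ωT=1.524099, cosh=2.404412, sinh=2.186595; start (x,ẋ)=(0.102900, 0.273000) → end (x,ẋ)=(0.464635, 1.956547)
phase 2: p=0.1110, T=0.256, ωT=1.013427, cosh=1.559000, sinh=1.196027; start (x,ẋ)=(0.464635, 1.956547) → end (x,ẋ)=(1.253441, 4.724615)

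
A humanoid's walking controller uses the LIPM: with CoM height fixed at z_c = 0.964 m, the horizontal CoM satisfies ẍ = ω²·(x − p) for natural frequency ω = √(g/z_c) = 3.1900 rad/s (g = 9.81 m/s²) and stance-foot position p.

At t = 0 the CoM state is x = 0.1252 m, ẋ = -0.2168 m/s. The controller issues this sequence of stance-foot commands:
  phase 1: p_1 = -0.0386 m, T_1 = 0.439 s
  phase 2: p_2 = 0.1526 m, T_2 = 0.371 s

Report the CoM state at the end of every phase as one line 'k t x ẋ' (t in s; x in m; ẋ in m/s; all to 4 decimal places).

phase 1: p=-0.0386, T=0.439, ωT=1.400410, cosh=2.151679, sinh=1.905184; start (x,ẋ)=(0.125200, -0.216800) → end (x,ẋ)=(0.184364, 0.529016)
phase 2: p=0.1526, T=0.371, ωT=1.183490, cosh=1.785980, sinh=1.479772; start (x,ẋ)=(0.184364, 0.529016) → end (x,ẋ)=(0.454730, 1.094755)

1 0.4390 0.1844 0.5290
2 0.8100 0.4547 1.0948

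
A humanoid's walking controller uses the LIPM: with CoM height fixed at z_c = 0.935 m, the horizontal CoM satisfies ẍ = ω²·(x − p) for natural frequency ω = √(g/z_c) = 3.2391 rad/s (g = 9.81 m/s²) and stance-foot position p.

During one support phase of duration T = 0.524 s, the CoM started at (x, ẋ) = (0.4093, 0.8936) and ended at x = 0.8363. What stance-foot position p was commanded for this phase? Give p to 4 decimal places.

ωT = 3.2391·0.524 = 1.697288; cosh(ωT) = 2.821152, sinh(ωT) = 2.637972
x(T) = p + (x₀−p)·cosh(ωT) + (ẋ₀/ω)·sinh(ωT) ⇒ p·(1 − cosh) = x(T) − x₀·cosh − (ẋ₀/ω)·sinh
numerator   = 0.8363 − (0.4093)·2.821152 − (0.8936/3.2391)·2.637972 = -1.046159
denominator = 1 − 2.821152 = -1.821152
p = -1.046159 / -1.821152 = 0.5744

p = 0.5744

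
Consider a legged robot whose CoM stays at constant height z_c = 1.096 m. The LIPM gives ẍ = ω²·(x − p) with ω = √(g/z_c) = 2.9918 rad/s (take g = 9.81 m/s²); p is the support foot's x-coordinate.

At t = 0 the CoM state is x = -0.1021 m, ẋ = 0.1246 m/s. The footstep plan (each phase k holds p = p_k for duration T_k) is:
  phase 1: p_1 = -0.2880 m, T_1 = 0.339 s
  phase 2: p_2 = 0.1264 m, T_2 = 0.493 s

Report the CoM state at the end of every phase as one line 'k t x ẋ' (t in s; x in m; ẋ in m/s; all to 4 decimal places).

phase 1: p=-0.2880, T=0.339, ωT=1.014220, cosh=1.559949, sinh=1.197264; start (x,ẋ)=(-0.102100, 0.124600) → end (x,ẋ)=(0.051857, 0.860258)
phase 2: p=0.1264, T=0.493, ωT=1.474957, cosh=2.299819, sinh=2.071031; start (x,ẋ)=(0.051857, 0.860258) → end (x,ẋ)=(0.550466, 1.516563)

1 0.3390 0.0519 0.8603
2 0.8320 0.5505 1.5166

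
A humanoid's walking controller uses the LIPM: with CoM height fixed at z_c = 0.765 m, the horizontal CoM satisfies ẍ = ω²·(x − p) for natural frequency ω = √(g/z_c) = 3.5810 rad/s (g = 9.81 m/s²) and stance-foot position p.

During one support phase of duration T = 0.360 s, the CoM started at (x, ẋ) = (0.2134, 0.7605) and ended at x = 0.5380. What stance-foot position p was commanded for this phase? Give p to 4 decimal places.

ωT = 3.5810·0.360 = 1.289160; cosh(ωT) = 1.952619, sinh(ωT) = 1.677117
x(T) = p + (x₀−p)·cosh(ωT) + (ẋ₀/ω)·sinh(ωT) ⇒ p·(1 − cosh) = x(T) − x₀·cosh − (ẋ₀/ω)·sinh
numerator   = 0.5380 − (0.2134)·1.952619 − (0.7605/3.5810)·1.677117 = -0.234860
denominator = 1 − 1.952619 = -0.952619
p = -0.234860 / -0.952619 = 0.2465

p = 0.2465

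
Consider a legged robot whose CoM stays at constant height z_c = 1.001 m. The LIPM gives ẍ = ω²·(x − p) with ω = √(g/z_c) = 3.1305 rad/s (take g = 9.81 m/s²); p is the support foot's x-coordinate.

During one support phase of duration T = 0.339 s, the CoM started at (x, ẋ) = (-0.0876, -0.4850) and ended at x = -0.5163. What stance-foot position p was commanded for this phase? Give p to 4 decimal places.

p = 0.2872

ωT = 3.1305·0.339 = 1.061240; cosh(ωT) = 1.617989, sinh(ωT) = 1.271962
x(T) = p + (x₀−p)·cosh(ωT) + (ẋ₀/ω)·sinh(ωT) ⇒ p·(1 − cosh) = x(T) − x₀·cosh − (ẋ₀/ω)·sinh
numerator   = -0.5163 − (-0.0876)·1.617989 − (-0.4850/3.1305)·1.271962 = -0.177502
denominator = 1 − 1.617989 = -0.617989
p = -0.177502 / -0.617989 = 0.2872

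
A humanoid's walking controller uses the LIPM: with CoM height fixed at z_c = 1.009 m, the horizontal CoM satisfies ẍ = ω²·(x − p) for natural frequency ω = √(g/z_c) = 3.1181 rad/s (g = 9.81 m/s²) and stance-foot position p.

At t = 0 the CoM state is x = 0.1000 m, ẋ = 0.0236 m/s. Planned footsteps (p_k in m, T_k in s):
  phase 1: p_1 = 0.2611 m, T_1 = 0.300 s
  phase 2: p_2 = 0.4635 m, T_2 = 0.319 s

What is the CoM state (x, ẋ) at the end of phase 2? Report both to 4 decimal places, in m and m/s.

x = -0.3887, ẋ = -2.3476

phase 1: p=0.2611, T=0.300, ωT=0.935430, cosh=1.470363, sinh=1.077946; start (x,ẋ)=(0.100000, 0.023600) → end (x,ẋ)=(0.032383, -0.506780)
phase 2: p=0.4635, T=0.319, ωT=0.994674, cosh=1.536843, sinh=1.166999; start (x,ẋ)=(0.032383, -0.506780) → end (x,ẋ)=(-0.388729, -2.347597)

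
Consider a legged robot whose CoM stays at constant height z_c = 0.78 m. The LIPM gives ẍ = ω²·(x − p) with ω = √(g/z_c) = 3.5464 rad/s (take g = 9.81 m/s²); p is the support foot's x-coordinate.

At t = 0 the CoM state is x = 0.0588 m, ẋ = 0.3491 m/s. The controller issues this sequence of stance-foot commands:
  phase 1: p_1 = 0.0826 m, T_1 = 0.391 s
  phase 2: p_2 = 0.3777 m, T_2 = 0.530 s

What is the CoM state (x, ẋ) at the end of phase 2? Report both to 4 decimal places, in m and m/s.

phase 1: p=0.0826, T=0.391, ωT=1.386642, cosh=2.125653, sinh=1.875740; start (x,ẋ)=(0.058800, 0.349100) → end (x,ẋ)=(0.216653, 0.583745)
phase 2: p=0.3777, T=0.530, ωT=1.879592, cosh=3.351742, sinh=3.199090; start (x,ẋ)=(0.216653, 0.583745) → end (x,ẋ)=(0.364490, 0.129446)

x = 0.3645, ẋ = 0.1294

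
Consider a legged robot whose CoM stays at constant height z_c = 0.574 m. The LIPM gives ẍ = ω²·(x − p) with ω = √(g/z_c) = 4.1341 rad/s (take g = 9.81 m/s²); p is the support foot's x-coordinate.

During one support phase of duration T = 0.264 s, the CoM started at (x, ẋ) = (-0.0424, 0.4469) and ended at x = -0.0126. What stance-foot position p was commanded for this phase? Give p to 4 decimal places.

p = 0.1296

ωT = 4.1341·0.264 = 1.091402; cosh(ωT) = 1.657097, sinh(ωT) = 1.321351
x(T) = p + (x₀−p)·cosh(ωT) + (ẋ₀/ω)·sinh(ωT) ⇒ p·(1 − cosh) = x(T) − x₀·cosh − (ẋ₀/ω)·sinh
numerator   = -0.0126 − (-0.0424)·1.657097 − (0.4469/4.1341)·1.321351 = -0.085178
denominator = 1 − 1.657097 = -0.657097
p = -0.085178 / -0.657097 = 0.1296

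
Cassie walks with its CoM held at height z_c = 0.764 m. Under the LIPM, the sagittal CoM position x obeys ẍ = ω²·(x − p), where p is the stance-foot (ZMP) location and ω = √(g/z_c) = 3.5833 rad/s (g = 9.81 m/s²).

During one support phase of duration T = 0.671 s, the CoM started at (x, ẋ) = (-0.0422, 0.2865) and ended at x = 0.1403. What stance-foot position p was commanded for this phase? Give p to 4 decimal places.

p = 0.0138

ωT = 3.5833·0.671 = 2.404394; cosh(ωT) = 5.581021, sinh(ωT) = 5.490701
x(T) = p + (x₀−p)·cosh(ωT) + (ẋ₀/ω)·sinh(ωT) ⇒ p·(1 − cosh) = x(T) − x₀·cosh − (ẋ₀/ω)·sinh
numerator   = 0.1403 − (-0.0422)·5.581021 − (0.2865/3.5833)·5.490701 = -0.063186
denominator = 1 − 5.581021 = -4.581021
p = -0.063186 / -4.581021 = 0.0138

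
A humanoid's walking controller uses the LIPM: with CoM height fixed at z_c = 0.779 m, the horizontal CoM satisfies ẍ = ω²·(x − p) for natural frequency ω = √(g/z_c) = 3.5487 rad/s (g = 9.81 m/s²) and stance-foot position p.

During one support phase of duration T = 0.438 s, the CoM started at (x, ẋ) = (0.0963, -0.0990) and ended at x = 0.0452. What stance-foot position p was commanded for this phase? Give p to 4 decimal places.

ωT = 3.5487·0.438 = 1.554331; cosh(ωT) = 2.471624, sinh(ωT) = 2.260294
x(T) = p + (x₀−p)·cosh(ωT) + (ẋ₀/ω)·sinh(ωT) ⇒ p·(1 − cosh) = x(T) − x₀·cosh − (ẋ₀/ω)·sinh
numerator   = 0.0452 − (0.0963)·2.471624 − (-0.0990/3.5487)·2.260294 = -0.129761
denominator = 1 − 2.471624 = -1.471624
p = -0.129761 / -1.471624 = 0.0882

p = 0.0882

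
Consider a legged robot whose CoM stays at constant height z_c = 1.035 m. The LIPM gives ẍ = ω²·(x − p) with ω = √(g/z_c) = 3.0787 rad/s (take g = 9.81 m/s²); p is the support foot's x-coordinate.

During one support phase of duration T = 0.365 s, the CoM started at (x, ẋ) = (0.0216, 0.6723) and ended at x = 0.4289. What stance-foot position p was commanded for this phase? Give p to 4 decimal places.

ωT = 3.0787·0.365 = 1.123725; cosh(ωT) = 1.700680, sinh(ωT) = 1.375614
x(T) = p + (x₀−p)·cosh(ωT) + (ẋ₀/ω)·sinh(ωT) ⇒ p·(1 − cosh) = x(T) − x₀·cosh − (ẋ₀/ω)·sinh
numerator   = 0.4289 − (0.0216)·1.700680 − (0.6723/3.0787)·1.375614 = 0.091771
denominator = 1 − 1.700680 = -0.700680
p = 0.091771 / -0.700680 = -0.1310

p = -0.1310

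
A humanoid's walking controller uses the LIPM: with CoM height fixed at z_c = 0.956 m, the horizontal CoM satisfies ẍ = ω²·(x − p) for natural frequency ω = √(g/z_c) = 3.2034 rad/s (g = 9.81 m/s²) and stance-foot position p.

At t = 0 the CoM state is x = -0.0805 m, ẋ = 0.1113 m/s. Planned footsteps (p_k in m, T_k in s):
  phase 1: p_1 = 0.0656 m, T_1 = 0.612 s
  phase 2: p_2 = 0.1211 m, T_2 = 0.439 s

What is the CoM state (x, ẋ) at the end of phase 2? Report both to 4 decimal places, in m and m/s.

x = -1.6159, ẋ = -5.5007

phase 1: p=0.0656, T=0.612, ωT=1.960481, cosh=3.621766, sinh=3.480975; start (x,ẋ)=(-0.080500, 0.111300) → end (x,ẋ)=(-0.342596, -1.226052)
phase 2: p=0.1211, T=0.439, ωT=1.406293, cosh=2.162924, sinh=1.917874; start (x,ẋ)=(-0.342596, -1.226052) → end (x,ẋ)=(-1.615876, -5.500674)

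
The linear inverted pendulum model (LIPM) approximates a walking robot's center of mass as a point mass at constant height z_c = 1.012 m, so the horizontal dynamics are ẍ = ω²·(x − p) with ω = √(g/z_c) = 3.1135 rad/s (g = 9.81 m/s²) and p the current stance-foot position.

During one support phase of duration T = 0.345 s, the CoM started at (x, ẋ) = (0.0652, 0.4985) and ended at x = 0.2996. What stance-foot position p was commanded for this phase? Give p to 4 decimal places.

ωT = 3.1135·0.345 = 1.074157; cosh(ωT) = 1.634555, sinh(ωT) = 1.292970
x(T) = p + (x₀−p)·cosh(ωT) + (ẋ₀/ω)·sinh(ωT) ⇒ p·(1 − cosh) = x(T) − x₀·cosh − (ẋ₀/ω)·sinh
numerator   = 0.2996 − (0.0652)·1.634555 − (0.4985/3.1135)·1.292970 = -0.013989
denominator = 1 − 1.634555 = -0.634555
p = -0.013989 / -0.634555 = 0.0220

p = 0.0220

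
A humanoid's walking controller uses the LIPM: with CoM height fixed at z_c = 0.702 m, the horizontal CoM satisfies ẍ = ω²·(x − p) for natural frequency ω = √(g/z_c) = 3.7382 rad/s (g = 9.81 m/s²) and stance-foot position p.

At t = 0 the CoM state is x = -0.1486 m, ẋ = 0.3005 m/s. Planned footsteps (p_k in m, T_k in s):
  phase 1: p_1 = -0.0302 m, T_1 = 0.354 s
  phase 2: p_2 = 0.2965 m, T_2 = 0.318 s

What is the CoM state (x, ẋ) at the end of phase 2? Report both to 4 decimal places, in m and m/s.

phase 1: p=-0.0302, T=0.354, ωT=1.323323, cosh=2.011065, sinh=1.744816; start (x,ẋ)=(-0.148600, 0.300500) → end (x,ẋ)=(-0.128051, -0.167935)
phase 2: p=0.2965, T=0.318, ωT=1.188748, cosh=1.793785, sinh=1.489182; start (x,ẋ)=(-0.128051, -0.167935) → end (x,ẋ)=(-0.531953, -2.664656)

x = -0.5320, ẋ = -2.6647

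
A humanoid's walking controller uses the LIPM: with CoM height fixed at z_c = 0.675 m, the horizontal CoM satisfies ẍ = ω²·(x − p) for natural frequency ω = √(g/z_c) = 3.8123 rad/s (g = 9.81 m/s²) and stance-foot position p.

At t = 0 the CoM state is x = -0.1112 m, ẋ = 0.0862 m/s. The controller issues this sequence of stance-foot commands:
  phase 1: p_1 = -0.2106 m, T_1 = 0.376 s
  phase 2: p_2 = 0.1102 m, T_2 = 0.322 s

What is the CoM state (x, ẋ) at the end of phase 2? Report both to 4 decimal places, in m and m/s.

phase 1: p=-0.2106, T=0.376, ωT=1.433425, cosh=2.215763, sinh=1.977272; start (x,ẋ)=(-0.111200, 0.086200) → end (x,ẋ)=(0.054355, 0.940271)
phase 2: p=0.1102, T=0.322, ωT=1.227561, cosh=1.852950, sinh=1.559944; start (x,ẋ)=(0.054355, 0.940271) → end (x,ẋ)=(0.391469, 1.410167)

x = 0.3915, ẋ = 1.4102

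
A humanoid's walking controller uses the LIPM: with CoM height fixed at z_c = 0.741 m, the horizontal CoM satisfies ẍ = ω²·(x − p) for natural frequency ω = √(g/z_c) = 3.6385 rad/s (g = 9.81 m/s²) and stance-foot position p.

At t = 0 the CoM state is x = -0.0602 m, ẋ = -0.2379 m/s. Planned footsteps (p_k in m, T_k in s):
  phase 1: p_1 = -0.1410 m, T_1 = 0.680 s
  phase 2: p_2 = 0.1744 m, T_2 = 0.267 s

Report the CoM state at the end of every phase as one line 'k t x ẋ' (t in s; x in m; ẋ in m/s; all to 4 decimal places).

phase 1: p=-0.1410, T=0.680, ωT=2.474180, cosh=5.978100, sinh=5.893868; start (x,ẋ)=(-0.060200, -0.237900) → end (x,ẋ)=(-0.043335, 0.310553)
phase 2: p=0.1744, T=0.267, ωT=0.971480, cosh=1.510186, sinh=1.131664; start (x,ẋ)=(-0.043335, 0.310553) → end (x,ẋ)=(-0.057830, -0.427543)

1 0.6800 -0.0433 0.3106
2 0.9470 -0.0578 -0.4275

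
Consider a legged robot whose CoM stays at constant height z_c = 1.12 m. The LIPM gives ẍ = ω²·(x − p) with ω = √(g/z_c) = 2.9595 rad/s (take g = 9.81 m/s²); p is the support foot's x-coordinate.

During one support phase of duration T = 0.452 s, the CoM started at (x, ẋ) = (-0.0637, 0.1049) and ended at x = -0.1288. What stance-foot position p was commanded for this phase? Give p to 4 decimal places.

ωT = 2.9595·0.452 = 1.337694; cosh(ωT) = 2.036349, sinh(ωT) = 1.773898
x(T) = p + (x₀−p)·cosh(ωT) + (ẋ₀/ω)·sinh(ωT) ⇒ p·(1 − cosh) = x(T) − x₀·cosh − (ẋ₀/ω)·sinh
numerator   = -0.1288 − (-0.0637)·2.036349 − (0.1049/2.9595)·1.773898 = -0.061961
denominator = 1 − 2.036349 = -1.036349
p = -0.061961 / -1.036349 = 0.0598

p = 0.0598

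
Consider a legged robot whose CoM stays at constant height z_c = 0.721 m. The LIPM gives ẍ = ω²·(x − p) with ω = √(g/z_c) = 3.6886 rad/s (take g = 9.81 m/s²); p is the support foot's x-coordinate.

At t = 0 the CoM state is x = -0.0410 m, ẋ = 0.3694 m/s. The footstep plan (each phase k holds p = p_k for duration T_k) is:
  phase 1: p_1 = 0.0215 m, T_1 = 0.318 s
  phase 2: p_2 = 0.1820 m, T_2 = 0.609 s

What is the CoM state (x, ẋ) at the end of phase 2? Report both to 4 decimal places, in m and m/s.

x = -0.0127, ẋ = -0.6361

phase 1: p=0.0215, T=0.318, ωT=1.172975, cosh=1.770518, sinh=1.461073; start (x,ẋ)=(-0.041000, 0.369400) → end (x,ẋ)=(0.057164, 0.317197)
phase 2: p=0.1820, T=0.609, ωT=2.246357, cosh=4.779511, sinh=4.673727; start (x,ẋ)=(0.057164, 0.317197) → end (x,ẋ)=(-0.012744, -0.636066)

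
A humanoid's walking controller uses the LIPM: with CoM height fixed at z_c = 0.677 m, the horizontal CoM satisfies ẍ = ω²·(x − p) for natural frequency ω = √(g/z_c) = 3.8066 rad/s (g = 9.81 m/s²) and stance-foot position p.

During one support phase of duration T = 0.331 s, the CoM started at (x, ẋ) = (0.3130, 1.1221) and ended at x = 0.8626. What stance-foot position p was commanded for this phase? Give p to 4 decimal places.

p = 0.2336

ωT = 3.8066·0.331 = 1.259985; cosh(ωT) = 1.904513, sinh(ωT) = 1.620854
x(T) = p + (x₀−p)·cosh(ωT) + (ẋ₀/ω)·sinh(ωT) ⇒ p·(1 − cosh) = x(T) − x₀·cosh − (ẋ₀/ω)·sinh
numerator   = 0.8626 − (0.3130)·1.904513 − (1.1221/3.8066)·1.620854 = -0.211304
denominator = 1 − 1.904513 = -0.904513
p = -0.211304 / -0.904513 = 0.2336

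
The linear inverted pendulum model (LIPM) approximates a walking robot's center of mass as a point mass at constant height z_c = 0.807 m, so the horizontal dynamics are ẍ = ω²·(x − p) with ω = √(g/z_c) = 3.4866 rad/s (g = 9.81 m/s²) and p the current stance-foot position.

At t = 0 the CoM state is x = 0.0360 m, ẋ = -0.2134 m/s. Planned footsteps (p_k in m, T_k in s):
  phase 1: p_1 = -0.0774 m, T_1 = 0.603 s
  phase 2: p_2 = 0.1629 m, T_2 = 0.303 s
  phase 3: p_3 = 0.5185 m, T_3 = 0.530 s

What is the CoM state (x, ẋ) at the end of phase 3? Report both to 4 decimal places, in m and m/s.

phase 1: p=-0.0774, T=0.603, ωT=2.102420, cosh=4.154057, sinh=4.031897; start (x,ẋ)=(0.036000, -0.213400) → end (x,ẋ)=(0.146895, 0.707657)
phase 2: p=0.1629, T=0.303, ωT=1.056440, cosh=1.611902, sinh=1.264211; start (x,ẋ)=(0.146895, 0.707657) → end (x,ẋ)=(0.393692, 1.070127)
phase 3: p=0.5185, T=0.530, ωT=1.847898, cosh=3.252017, sinh=3.094449; start (x,ẋ)=(0.393692, 1.070127) → end (x,ẋ)=(1.062386, 2.133499)

x = 1.0624, ẋ = 2.1335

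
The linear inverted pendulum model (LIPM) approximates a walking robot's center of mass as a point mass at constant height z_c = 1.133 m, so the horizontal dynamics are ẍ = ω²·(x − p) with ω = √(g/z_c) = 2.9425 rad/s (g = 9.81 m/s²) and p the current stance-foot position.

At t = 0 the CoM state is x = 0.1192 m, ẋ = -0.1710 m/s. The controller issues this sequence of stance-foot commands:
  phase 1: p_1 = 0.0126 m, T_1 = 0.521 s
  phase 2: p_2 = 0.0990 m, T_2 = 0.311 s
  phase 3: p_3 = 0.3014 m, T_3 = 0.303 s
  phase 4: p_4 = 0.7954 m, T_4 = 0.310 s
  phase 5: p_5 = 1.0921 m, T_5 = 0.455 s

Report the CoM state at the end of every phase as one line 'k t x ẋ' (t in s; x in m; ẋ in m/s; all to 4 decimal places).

phase 1: p=0.0126, T=0.521, ωT=1.533043, cosh=2.424063, sinh=2.208186; start (x,ẋ)=(0.119200, -0.171000) → end (x,ẋ)=(0.142679, 0.278128)
phase 2: p=0.0990, T=0.311, ωT=0.915117, cosh=1.448769, sinh=1.048300; start (x,ẋ)=(0.142679, 0.278128) → end (x,ẋ)=(0.261367, 0.537676)
phase 3: p=0.3014, T=0.303, ωT=0.891577, cosh=1.424491, sinh=1.014483; start (x,ẋ)=(0.261367, 0.537676) → end (x,ẋ)=(0.429747, 0.646412)
phase 4: p=0.7954, T=0.310, ωT=0.912175, cosh=1.445691, sinh=1.044041; start (x,ẋ)=(0.429747, 0.646412) → end (x,ẋ)=(0.496136, -0.188806)
phase 5: p=1.0921, T=0.455, ωT=1.338837, cosh=2.038378, sinh=1.776228; start (x,ẋ)=(0.496136, -0.188806) → end (x,ẋ)=(-0.236673, -3.499696)

1 0.5210 0.1427 0.2781
2 0.8320 0.2614 0.5377
3 1.1350 0.4297 0.6464
4 1.4450 0.4961 -0.1888
5 1.9000 -0.2367 -3.4997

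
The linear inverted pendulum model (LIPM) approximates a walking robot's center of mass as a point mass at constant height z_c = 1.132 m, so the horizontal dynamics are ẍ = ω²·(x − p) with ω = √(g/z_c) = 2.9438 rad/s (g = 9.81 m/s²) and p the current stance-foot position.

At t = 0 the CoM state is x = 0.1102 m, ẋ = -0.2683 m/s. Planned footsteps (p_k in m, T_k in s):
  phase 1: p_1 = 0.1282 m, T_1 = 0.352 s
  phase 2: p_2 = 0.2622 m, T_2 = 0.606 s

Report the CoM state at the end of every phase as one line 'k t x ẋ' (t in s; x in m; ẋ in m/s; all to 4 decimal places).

phase 1: p=0.1282, T=0.352, ωT=1.036218, cosh=1.586665, sinh=1.231871; start (x,ẋ)=(0.110200, -0.268300) → end (x,ẋ)=(-0.012634, -0.490977)
phase 2: p=0.2622, T=0.606, ωT=1.783943, cosh=3.060629, sinh=2.892654; start (x,ẋ)=(-0.012634, -0.490977) → end (x,ẋ)=(-1.061410, -3.843015)

1 0.3520 -0.0126 -0.4910
2 0.9580 -1.0614 -3.8430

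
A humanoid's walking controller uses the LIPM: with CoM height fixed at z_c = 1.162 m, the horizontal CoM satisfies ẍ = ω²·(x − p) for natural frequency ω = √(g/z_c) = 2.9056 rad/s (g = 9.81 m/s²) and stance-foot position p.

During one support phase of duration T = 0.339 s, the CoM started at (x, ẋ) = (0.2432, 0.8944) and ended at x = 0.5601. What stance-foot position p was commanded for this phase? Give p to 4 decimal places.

p = 0.3150

ωT = 2.9056·0.339 = 0.984998; cosh(ωT) = 1.525624, sinh(ωT) = 1.152184
x(T) = p + (x₀−p)·cosh(ωT) + (ẋ₀/ω)·sinh(ωT) ⇒ p·(1 − cosh) = x(T) − x₀·cosh − (ẋ₀/ω)·sinh
numerator   = 0.5601 − (0.2432)·1.525624 − (0.8944/2.9056)·1.152184 = -0.165596
denominator = 1 − 1.525624 = -0.525624
p = -0.165596 / -0.525624 = 0.3150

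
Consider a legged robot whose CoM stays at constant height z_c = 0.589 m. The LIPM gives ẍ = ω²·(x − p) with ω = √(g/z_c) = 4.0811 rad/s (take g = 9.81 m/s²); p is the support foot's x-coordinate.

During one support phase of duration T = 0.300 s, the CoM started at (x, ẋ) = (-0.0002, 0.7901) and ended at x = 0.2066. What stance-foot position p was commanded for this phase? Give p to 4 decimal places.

p = 0.1107

ωT = 4.0811·0.300 = 1.224330; cosh(ωT) = 1.847920, sinh(ωT) = 1.553966
x(T) = p + (x₀−p)·cosh(ωT) + (ẋ₀/ω)·sinh(ωT) ⇒ p·(1 − cosh) = x(T) − x₀·cosh − (ẋ₀/ω)·sinh
numerator   = 0.2066 − (-0.0002)·1.847920 − (0.7901/4.0811)·1.553966 = -0.093878
denominator = 1 − 1.847920 = -0.847920
p = -0.093878 / -0.847920 = 0.1107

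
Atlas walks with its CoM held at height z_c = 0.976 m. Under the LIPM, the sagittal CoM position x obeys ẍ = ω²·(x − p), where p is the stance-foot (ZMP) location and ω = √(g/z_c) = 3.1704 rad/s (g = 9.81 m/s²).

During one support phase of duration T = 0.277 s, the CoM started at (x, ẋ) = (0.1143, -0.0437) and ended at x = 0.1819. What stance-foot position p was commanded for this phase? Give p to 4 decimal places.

ωT = 3.1704·0.277 = 0.878201; cosh(ωT) = 1.411048, sinh(ωT) = 0.995518
x(T) = p + (x₀−p)·cosh(ωT) + (ẋ₀/ω)·sinh(ωT) ⇒ p·(1 − cosh) = x(T) − x₀·cosh − (ẋ₀/ω)·sinh
numerator   = 0.1819 − (0.1143)·1.411048 − (-0.0437/3.1704)·0.995518 = 0.034339
denominator = 1 − 1.411048 = -0.411048
p = 0.034339 / -0.411048 = -0.0835

p = -0.0835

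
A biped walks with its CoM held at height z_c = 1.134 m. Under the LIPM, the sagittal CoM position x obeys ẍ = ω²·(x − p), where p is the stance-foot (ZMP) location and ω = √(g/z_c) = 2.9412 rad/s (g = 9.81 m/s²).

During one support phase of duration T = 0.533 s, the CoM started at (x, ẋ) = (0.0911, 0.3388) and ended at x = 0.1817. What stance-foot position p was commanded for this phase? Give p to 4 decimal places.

ωT = 2.9412·0.533 = 1.567660; cosh(ωT) = 2.501972, sinh(ωT) = 2.293440
x(T) = p + (x₀−p)·cosh(ωT) + (ẋ₀/ω)·sinh(ωT) ⇒ p·(1 − cosh) = x(T) − x₀·cosh − (ẋ₀/ω)·sinh
numerator   = 0.1817 − (0.0911)·2.501972 − (0.3388/2.9412)·2.293440 = -0.310413
denominator = 1 − 2.501972 = -1.501972
p = -0.310413 / -1.501972 = 0.2067

p = 0.2067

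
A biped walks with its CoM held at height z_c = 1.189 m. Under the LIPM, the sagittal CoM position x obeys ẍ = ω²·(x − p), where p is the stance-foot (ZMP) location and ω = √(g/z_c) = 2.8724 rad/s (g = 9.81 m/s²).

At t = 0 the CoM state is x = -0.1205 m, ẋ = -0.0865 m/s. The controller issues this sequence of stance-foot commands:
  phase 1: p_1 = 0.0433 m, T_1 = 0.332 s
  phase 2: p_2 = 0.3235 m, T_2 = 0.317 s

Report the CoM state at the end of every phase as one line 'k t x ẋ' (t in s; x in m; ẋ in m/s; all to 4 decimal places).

1 0.3320 -0.2341 -0.6488
2 0.6490 -0.7169 -2.6052

phase 1: p=0.0433, T=0.332, ωT=0.953637, cosh=1.490234, sinh=1.104897; start (x,ẋ)=(-0.120500, -0.086500) → end (x,ẋ)=(-0.234073, -0.648758)
phase 2: p=0.3235, T=0.317, ωT=0.910551, cosh=1.443997, sinh=1.041694; start (x,ẋ)=(-0.234073, -0.648758) → end (x,ẋ)=(-0.716911, -2.605155)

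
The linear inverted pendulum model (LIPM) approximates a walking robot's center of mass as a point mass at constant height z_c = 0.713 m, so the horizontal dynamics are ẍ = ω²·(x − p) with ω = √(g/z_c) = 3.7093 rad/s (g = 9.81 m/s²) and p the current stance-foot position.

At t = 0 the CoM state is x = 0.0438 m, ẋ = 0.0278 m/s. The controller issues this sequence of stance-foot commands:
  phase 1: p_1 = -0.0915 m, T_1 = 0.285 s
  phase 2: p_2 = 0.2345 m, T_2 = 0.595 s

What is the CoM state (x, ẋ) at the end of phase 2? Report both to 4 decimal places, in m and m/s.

phase 1: p=-0.0915, T=0.285, ωT=1.057150, cosh=1.612801, sinh=1.265357; start (x,ẋ)=(0.043800, 0.027800) → end (x,ẋ)=(0.136195, 0.679878)
phase 2: p=0.2345, T=0.595, ωT=2.207033, cosh=4.599371, sinh=4.489344; start (x,ẋ)=(0.136195, 0.679878) → end (x,ẋ)=(0.605214, 1.490013)

x = 0.6052, ẋ = 1.4900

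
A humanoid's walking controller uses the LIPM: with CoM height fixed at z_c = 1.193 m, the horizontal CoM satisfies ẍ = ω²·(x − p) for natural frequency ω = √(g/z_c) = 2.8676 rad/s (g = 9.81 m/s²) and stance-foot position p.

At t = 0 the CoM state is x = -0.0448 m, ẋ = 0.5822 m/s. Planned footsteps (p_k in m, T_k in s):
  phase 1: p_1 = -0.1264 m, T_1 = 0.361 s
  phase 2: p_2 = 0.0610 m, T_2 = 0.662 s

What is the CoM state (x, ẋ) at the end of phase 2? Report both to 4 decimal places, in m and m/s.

phase 1: p=-0.1264, T=0.361, ωT=1.035204, cosh=1.585417, sinh=1.230263; start (x,ẋ)=(-0.044800, 0.582200) → end (x,ẋ)=(0.252746, 1.210906)
phase 2: p=0.0610, T=0.662, ωT=1.898351, cosh=3.412348, sinh=3.262532; start (x,ẋ)=(0.252746, 1.210906) → end (x,ẋ)=(2.092981, 5.925944)

x = 2.0930, ẋ = 5.9259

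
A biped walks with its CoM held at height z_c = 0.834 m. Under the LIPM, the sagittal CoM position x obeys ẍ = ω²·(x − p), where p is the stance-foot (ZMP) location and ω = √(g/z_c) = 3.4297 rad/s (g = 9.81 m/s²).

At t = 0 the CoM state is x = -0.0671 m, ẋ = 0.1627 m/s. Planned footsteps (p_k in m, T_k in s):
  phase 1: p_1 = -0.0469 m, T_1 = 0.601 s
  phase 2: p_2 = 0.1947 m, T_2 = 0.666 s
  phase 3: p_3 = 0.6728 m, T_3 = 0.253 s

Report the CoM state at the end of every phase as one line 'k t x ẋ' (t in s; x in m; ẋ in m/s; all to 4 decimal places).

1 0.6010 0.0558 0.3817
2 1.2670 0.0464 -0.4213
3 1.5200 -0.3251 -2.6972

phase 1: p=-0.0469, T=0.601, ωT=2.061250, cosh=3.991538, sinh=3.864243; start (x,ẋ)=(-0.067100, 0.162700) → end (x,ẋ)=(0.055785, 0.381709)
phase 2: p=0.1947, T=0.666, ωT=2.284180, cosh=4.959746, sinh=4.857888; start (x,ẋ)=(0.055785, 0.381709) → end (x,ẋ)=(0.046376, -0.421298)
phase 3: p=0.6728, T=0.253, ωT=0.867714, cosh=1.400686, sinh=0.980775; start (x,ẋ)=(0.046376, -0.421298) → end (x,ẋ)=(-0.325100, -2.697249)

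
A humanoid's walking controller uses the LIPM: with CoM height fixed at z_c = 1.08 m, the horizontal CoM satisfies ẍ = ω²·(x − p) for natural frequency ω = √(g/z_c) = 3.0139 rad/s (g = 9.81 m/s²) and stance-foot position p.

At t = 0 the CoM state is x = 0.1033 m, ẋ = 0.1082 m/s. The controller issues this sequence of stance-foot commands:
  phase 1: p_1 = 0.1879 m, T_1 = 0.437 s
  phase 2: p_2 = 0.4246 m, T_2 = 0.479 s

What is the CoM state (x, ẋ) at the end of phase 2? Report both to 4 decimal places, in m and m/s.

phase 1: p=0.1879, T=0.437, ωT=1.317074, cosh=2.000202, sinh=1.732284; start (x,ẋ)=(0.103300, 0.108200) → end (x,ẋ)=(0.080872, -0.225269)
phase 2: p=0.4246, T=0.479, ωT=1.443658, cosh=2.236113, sinh=2.000051; start (x,ẋ)=(0.080872, -0.225269) → end (x,ẋ)=(-0.493504, -2.575700)

x = -0.4935, ẋ = -2.5757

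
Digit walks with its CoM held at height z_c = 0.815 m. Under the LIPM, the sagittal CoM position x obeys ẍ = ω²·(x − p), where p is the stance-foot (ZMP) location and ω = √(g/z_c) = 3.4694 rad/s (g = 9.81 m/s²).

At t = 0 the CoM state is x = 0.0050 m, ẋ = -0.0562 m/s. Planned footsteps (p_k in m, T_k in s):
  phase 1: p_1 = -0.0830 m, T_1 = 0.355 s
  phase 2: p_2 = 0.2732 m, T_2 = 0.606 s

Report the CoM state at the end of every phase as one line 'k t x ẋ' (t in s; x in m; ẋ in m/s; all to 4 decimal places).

phase 1: p=-0.0830, T=0.355, ωT=1.231637, cosh=1.859325, sinh=1.567510; start (x,ẋ)=(0.005000, -0.056200) → end (x,ẋ)=(0.055229, 0.374078)
phase 2: p=0.2732, T=0.606, ωT=2.102456, cosh=4.154205, sinh=4.032049; start (x,ẋ)=(0.055229, 0.374078) → end (x,ẋ)=(-0.197553, -1.495156)

1 0.3550 0.0552 0.3741
2 0.9610 -0.1976 -1.4952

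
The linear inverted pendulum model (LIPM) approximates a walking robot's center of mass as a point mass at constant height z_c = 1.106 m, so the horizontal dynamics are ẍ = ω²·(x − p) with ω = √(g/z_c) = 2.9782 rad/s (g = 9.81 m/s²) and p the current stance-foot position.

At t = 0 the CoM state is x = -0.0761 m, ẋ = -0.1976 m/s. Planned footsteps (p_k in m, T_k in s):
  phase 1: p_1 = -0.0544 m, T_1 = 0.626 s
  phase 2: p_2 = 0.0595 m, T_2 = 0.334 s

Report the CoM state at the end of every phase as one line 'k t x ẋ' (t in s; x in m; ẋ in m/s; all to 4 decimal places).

phase 1: p=-0.0544, T=0.626, ωT=1.864353, cosh=3.303379, sinh=3.148383; start (x,ẋ)=(-0.076100, -0.197600) → end (x,ẋ)=(-0.334975, -0.856218)
phase 2: p=0.0595, T=0.334, ωT=0.994719, cosh=1.536896, sinh=1.167068; start (x,ẋ)=(-0.334975, -0.856218) → end (x,ẋ)=(-0.882293, -2.687018)

1 0.6260 -0.3350 -0.8562
2 0.9600 -0.8823 -2.6870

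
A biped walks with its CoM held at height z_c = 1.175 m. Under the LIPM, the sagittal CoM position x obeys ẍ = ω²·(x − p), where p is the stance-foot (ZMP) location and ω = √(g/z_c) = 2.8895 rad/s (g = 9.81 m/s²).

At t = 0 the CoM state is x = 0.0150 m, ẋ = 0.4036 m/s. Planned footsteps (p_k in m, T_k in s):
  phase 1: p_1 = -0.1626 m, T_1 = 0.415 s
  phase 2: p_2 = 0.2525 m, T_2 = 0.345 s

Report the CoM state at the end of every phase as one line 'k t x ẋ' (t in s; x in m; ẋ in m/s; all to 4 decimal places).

1 0.4150 0.3694 1.5041
2 0.7600 1.0416 2.7106

phase 1: p=-0.1626, T=0.415, ωT=1.199143, cosh=1.809362, sinh=1.507909; start (x,ẋ)=(0.015000, 0.403600) → end (x,ẋ)=(0.369365, 1.504080)
phase 2: p=0.2525, T=0.345, ωT=0.996877, cosh=1.539419, sinh=1.170389; start (x,ẋ)=(0.369365, 1.504080) → end (x,ẋ)=(1.041630, 2.710626)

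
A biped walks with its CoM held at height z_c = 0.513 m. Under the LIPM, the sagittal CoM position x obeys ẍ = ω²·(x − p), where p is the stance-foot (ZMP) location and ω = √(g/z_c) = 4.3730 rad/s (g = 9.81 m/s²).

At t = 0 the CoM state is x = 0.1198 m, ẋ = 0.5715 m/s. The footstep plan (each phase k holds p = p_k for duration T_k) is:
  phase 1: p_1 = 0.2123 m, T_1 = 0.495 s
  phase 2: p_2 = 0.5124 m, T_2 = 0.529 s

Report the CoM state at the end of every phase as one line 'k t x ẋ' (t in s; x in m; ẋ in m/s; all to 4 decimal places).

1 0.4950 0.3658 0.7834
2 1.0240 0.6609 0.7904

phase 1: p=0.2123, T=0.495, ωT=2.164635, cosh=4.413107, sinh=4.298315; start (x,ẋ)=(0.119800, 0.571500) → end (x,ẋ)=(0.365827, 0.783411)
phase 2: p=0.5124, T=0.529, ωT=2.313317, cosh=5.103415, sinh=5.004482; start (x,ẋ)=(0.365827, 0.783411) → end (x,ẋ)=(0.660918, 0.790385)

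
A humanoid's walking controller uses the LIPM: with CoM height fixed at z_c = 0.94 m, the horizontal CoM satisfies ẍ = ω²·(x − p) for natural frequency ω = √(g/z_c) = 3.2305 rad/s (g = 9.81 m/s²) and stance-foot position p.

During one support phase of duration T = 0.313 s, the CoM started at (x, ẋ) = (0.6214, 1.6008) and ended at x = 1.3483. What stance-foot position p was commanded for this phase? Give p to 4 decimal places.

p = 0.3769

ωT = 3.2305·0.313 = 1.011146; cosh(ωT) = 1.556276, sinh(ωT) = 1.192475
x(T) = p + (x₀−p)·cosh(ωT) + (ẋ₀/ω)·sinh(ωT) ⇒ p·(1 − cosh) = x(T) − x₀·cosh − (ẋ₀/ω)·sinh
numerator   = 1.3483 − (0.6214)·1.556276 − (1.6008/3.2305)·1.192475 = -0.209673
denominator = 1 − 1.556276 = -0.556276
p = -0.209673 / -0.556276 = 0.3769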